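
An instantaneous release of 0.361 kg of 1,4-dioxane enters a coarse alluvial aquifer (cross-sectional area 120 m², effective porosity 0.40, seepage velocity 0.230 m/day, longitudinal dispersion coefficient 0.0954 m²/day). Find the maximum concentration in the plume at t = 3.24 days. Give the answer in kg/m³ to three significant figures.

The peak of an instantaneous 1D plume sits at x = vt; there the Gaussian factor is 1 and C_max = M/(n_e·A·√(4πDt)), where n_e·A is the pore area the mass is dissolved in.
√(4πDt) = √(4π × 0.0954 × 3.24) = 1.971 m, so C_max = 0.361/(0.40 × 120 × 1.971) = 0.00382 kg/m³.

0.00382 kg/m³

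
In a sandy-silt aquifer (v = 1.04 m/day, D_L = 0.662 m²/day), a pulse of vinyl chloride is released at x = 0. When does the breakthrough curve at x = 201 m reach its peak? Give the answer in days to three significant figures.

193 days

For the 1D instantaneous-source solution, setting ∂C/∂t = 0 at fixed x gives v²t² + 2Dt − x² = 0, so t = (√(D² + v²x²) − D)/v².
√(D² + v²x²) = √(0.662² + 1.04² × 201²) = 209.0; v² = 1.0816.
t = (209.0 − 0.662)/1.0816 = 193 days (vs. the pure-advection estimate x/v = 193 d).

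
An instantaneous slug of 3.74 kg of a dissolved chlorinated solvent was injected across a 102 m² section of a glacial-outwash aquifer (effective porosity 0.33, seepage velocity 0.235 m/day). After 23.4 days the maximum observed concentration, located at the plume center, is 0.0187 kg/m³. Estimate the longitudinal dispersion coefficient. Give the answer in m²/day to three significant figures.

0.120 m²/day

At the plume center C_max = M/(n_e·A·√(4πDt)), so D = M²/(4πt·(n_e·A·C_max)²).
n_e·A·C_max = 0.33 × 102 × 0.0187 = 0.6294 kg/m.
D = 3.74²/(4π × 23.4 × 0.6294²) = 0.120 m²/day.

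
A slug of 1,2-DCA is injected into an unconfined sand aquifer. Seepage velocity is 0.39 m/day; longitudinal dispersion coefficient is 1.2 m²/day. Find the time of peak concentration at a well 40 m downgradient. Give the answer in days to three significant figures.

For the 1D instantaneous-source solution, setting ∂C/∂t = 0 at fixed x gives v²t² + 2Dt − x² = 0, so t = (√(D² + v²x²) − D)/v².
√(D² + v²x²) = √(1.2² + 0.39² × 40²) = 15.65; v² = 0.1521.
t = (15.65 − 1.2)/0.1521 = 95.0 days (vs. the pure-advection estimate x/v = 103 d).

95.0 days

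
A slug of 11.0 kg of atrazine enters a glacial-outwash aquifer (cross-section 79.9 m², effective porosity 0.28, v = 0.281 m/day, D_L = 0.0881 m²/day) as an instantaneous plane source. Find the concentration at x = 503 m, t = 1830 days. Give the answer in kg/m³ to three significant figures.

For an instantaneous plane source, C(x,t) = M/(n_e·A·√(4πDt)) · exp(−(x−vt)²/(4Dt)), with n_e·A the pore (flow) area.
Plume center vt = 0.281 × 1830 = 514.23 m, so the well at 503 m is 11.23 m upgradient of the peak.
√(4πDt) = 45.01 m, giving peak height M/(n_e·A·√(4πDt)) = 11.0/(0.28 × 79.9 × 45.01) = 0.01092 kg/m³.
(x−vt)²/(4Dt) = (-11.23)²/(4 × 0.0881 × 1830) = 0.1956; exp(−0.1956) = 0.8223.
C = 0.01092 × 0.8223 = 0.00898 kg/m³.

0.00898 kg/m³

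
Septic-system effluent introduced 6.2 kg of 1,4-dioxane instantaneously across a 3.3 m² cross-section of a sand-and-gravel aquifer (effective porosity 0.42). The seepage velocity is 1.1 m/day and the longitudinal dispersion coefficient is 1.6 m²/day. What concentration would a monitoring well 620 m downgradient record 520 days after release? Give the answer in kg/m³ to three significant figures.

For an instantaneous plane source, C(x,t) = M/(n_e·A·√(4πDt)) · exp(−(x−vt)²/(4Dt)), with n_e·A the pore (flow) area.
Plume center vt = 1.1 × 520 = 572 m, so the well at 620 m is 48 m downgradient of the peak.
√(4πDt) = 102.3 m, giving peak height M/(n_e·A·√(4πDt)) = 6.2/(0.42 × 3.3 × 102.3) = 0.04373 kg/m³.
(x−vt)²/(4Dt) = (48)²/(4 × 1.6 × 520) = 0.6923; exp(−0.6923) = 0.5004.
C = 0.04373 × 0.5004 = 0.0219 kg/m³.

0.0219 kg/m³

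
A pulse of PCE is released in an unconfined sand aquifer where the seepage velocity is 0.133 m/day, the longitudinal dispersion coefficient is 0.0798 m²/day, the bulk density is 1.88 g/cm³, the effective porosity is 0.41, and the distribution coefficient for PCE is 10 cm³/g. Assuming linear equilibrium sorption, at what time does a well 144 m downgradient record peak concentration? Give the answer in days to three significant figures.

Retardation factor R = 1 + ρ_b·K_d/n = 1 + 1.88 × 10/0.41 = 46.85.
Sorption retards both mechanisms: v_R = v/R = 0.002839 m/day, D_R = D/R = 0.001703 m²/day.
Peak time from v_R²t² + 2D_R t − x² = 0: t = (√(D_R² + v_R²x²) − D_R)/v_R².
√(D_R² + v_R²x²) = √(0.001703² + 0.002839² × 144²) = 0.4088; v_R² = 8.060e-06.
t = (0.4088 − 0.001703)/8.060e-06 = 50500 days.

50500 days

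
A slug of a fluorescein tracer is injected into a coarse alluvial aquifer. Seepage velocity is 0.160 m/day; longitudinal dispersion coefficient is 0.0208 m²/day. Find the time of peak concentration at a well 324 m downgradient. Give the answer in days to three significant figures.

2020 days

For the 1D instantaneous-source solution, setting ∂C/∂t = 0 at fixed x gives v²t² + 2Dt − x² = 0, so t = (√(D² + v²x²) − D)/v².
√(D² + v²x²) = √(0.0208² + 0.160² × 324²) = 51.84; v² = 0.0256.
t = (51.84 − 0.0208)/0.0256 = 2020 days (vs. the pure-advection estimate x/v = 2020 d).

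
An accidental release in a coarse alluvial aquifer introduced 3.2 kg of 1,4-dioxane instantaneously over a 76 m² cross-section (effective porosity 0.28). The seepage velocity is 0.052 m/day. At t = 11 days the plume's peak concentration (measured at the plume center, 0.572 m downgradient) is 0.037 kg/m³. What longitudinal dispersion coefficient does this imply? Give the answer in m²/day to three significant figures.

At the plume center C_max = M/(n_e·A·√(4πDt)), so D = M²/(4πt·(n_e·A·C_max)²).
n_e·A·C_max = 0.28 × 76 × 0.037 = 0.7874 kg/m.
D = 3.2²/(4π × 11 × 0.7874²) = 0.119 m²/day.

0.119 m²/day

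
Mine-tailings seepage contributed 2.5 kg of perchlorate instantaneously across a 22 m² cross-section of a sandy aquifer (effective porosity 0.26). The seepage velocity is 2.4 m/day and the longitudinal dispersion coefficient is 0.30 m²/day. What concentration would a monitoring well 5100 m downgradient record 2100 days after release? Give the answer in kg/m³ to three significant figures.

For an instantaneous plane source, C(x,t) = M/(n_e·A·√(4πDt)) · exp(−(x−vt)²/(4Dt)), with n_e·A the pore (flow) area.
Plume center vt = 2.4 × 2100 = 5040 m, so the well at 5100 m is 60 m downgradient of the peak.
√(4πDt) = 88.98 m, giving peak height M/(n_e·A·√(4πDt)) = 2.5/(0.26 × 22 × 88.98) = 0.004912 kg/m³.
(x−vt)²/(4Dt) = (60)²/(4 × 0.30 × 2100) = 1.429; exp(−1.429) = 0.2395.
C = 0.004912 × 0.2395 = 0.00118 kg/m³.

0.00118 kg/m³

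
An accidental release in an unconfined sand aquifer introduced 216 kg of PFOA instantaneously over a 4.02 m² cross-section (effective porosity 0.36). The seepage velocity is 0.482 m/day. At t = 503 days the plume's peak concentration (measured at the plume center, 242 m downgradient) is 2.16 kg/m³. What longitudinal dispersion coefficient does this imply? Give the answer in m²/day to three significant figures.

At the plume center C_max = M/(n_e·A·√(4πDt)), so D = M²/(4πt·(n_e·A·C_max)²).
n_e·A·C_max = 0.36 × 4.02 × 2.16 = 3.126 kg/m.
D = 216²/(4π × 503 × 3.126²) = 0.755 m²/day.

0.755 m²/day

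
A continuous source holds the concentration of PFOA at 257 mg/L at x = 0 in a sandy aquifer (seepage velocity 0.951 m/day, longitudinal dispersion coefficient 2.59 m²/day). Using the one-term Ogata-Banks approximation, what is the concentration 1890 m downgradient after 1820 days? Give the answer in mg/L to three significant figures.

For a continuous step input, C/C₀ ≈ ½·erfc((x−vt)/(2√(Dt))).
vt = 0.951 × 1820 = 1730.82 m and 2√(Dt) = 2√(2.59 × 1820) = 137.3 m.
Argument (x−vt)/(2√(Dt)) = (1890 − 1730.82)/137.3 = 1.159; ½·erfc(1.159) = 0.05060.
C = 257 × 0.05060 = 13.0 mg/L.

13.0 mg/L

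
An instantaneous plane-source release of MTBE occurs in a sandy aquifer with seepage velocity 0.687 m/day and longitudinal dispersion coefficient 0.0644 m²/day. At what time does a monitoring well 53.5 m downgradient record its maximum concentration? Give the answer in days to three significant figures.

77.7 days

For the 1D instantaneous-source solution, setting ∂C/∂t = 0 at fixed x gives v²t² + 2Dt − x² = 0, so t = (√(D² + v²x²) − D)/v².
√(D² + v²x²) = √(0.0644² + 0.687² × 53.5²) = 36.75; v² = 0.471969.
t = (36.75 − 0.0644)/0.471969 = 77.7 days (vs. the pure-advection estimate x/v = 77.9 d).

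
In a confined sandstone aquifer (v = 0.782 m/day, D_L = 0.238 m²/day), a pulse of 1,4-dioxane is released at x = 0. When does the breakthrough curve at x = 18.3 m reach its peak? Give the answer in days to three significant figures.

For the 1D instantaneous-source solution, setting ∂C/∂t = 0 at fixed x gives v²t² + 2Dt − x² = 0, so t = (√(D² + v²x²) − D)/v².
√(D² + v²x²) = √(0.238² + 0.782² × 18.3²) = 14.31; v² = 0.611524.
t = (14.31 − 0.238)/0.611524 = 23.0 days (vs. the pure-advection estimate x/v = 23.4 d).

23.0 days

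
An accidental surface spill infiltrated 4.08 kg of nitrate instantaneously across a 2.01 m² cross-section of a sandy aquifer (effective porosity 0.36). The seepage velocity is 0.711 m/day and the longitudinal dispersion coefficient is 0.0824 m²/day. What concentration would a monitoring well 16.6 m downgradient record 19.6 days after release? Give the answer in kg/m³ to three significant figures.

0.417 kg/m³

For an instantaneous plane source, C(x,t) = M/(n_e·A·√(4πDt)) · exp(−(x−vt)²/(4Dt)), with n_e·A the pore (flow) area.
Plume center vt = 0.711 × 19.6 = 13.9356 m, so the well at 16.6 m is 2.6644 m downgradient of the peak.
√(4πDt) = 4.505 m, giving peak height M/(n_e·A·√(4πDt)) = 4.08/(0.36 × 2.01 × 4.505) = 1.252 kg/m³.
(x−vt)²/(4Dt) = (2.6644)²/(4 × 0.0824 × 19.6) = 1.099; exp(−1.099) = 0.3332.
C = 1.252 × 0.3332 = 0.417 kg/m³.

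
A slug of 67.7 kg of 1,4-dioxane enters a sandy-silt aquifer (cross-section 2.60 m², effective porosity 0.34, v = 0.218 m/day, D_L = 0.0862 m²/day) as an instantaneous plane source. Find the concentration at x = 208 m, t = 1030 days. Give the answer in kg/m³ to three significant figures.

1.06 kg/m³

For an instantaneous plane source, C(x,t) = M/(n_e·A·√(4πDt)) · exp(−(x−vt)²/(4Dt)), with n_e·A the pore (flow) area.
Plume center vt = 0.218 × 1030 = 224.54 m, so the well at 208 m is 16.54 m upgradient of the peak.
√(4πDt) = 33.40 m, giving peak height M/(n_e·A·√(4πDt)) = 67.7/(0.34 × 2.60 × 33.40) = 2.293 kg/m³.
(x−vt)²/(4Dt) = (-16.54)²/(4 × 0.0862 × 1030) = 0.7703; exp(−0.7703) = 0.4629.
C = 2.293 × 0.4629 = 1.06 kg/m³.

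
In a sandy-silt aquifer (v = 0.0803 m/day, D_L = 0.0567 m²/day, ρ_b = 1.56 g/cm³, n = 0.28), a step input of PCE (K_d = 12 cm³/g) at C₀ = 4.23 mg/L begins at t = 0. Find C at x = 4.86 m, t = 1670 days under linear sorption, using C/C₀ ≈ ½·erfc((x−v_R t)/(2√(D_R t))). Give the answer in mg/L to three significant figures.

Retardation factor R = 1 + ρ_b·K_d/n = 1 + 1.56 × 12/0.28 = 67.86.
Sorption retards both mechanisms: v_R = v/R = 0.001183 m/day, D_R = D/R = 0.0008355 m²/day.
v_R·t = 0.001183 × 1670 = 1.97561 m; 2√(D_R t) = 2.362 m; argument = (4.86 − 1.97561)/2.362 = 1.221.
C = C₀ × ½·erfc(1.221) = 4.23 × 0.04211 = 0.178 mg/L.

0.178 mg/L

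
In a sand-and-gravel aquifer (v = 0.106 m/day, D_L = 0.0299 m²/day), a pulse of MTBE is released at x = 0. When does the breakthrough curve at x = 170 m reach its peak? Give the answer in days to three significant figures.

For the 1D instantaneous-source solution, setting ∂C/∂t = 0 at fixed x gives v²t² + 2Dt − x² = 0, so t = (√(D² + v²x²) − D)/v².
√(D² + v²x²) = √(0.0299² + 0.106² × 170²) = 18.02; v² = 0.011236.
t = (18.02 − 0.0299)/0.011236 = 1600 days (vs. the pure-advection estimate x/v = 1600 d).

1600 days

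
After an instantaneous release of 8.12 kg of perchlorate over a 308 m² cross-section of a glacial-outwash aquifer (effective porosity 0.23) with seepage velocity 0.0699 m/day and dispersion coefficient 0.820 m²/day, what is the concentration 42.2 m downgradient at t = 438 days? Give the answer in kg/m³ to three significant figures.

For an instantaneous plane source, C(x,t) = M/(n_e·A·√(4πDt)) · exp(−(x−vt)²/(4Dt)), with n_e·A the pore (flow) area.
Plume center vt = 0.0699 × 438 = 30.6162 m, so the well at 42.2 m is 11.5838 m downgradient of the peak.
√(4πDt) = 67.18 m, giving peak height M/(n_e·A·√(4πDt)) = 8.12/(0.23 × 308 × 67.18) = 0.001706 kg/m³.
(x−vt)²/(4Dt) = (11.5838)²/(4 × 0.820 × 438) = 0.09340; exp(−0.09340) = 0.9108.
C = 0.001706 × 0.9108 = 0.00155 kg/m³.

0.00155 kg/m³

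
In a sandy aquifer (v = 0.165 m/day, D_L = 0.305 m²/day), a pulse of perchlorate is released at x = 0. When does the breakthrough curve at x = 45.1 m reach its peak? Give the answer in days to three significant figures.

For the 1D instantaneous-source solution, setting ∂C/∂t = 0 at fixed x gives v²t² + 2Dt − x² = 0, so t = (√(D² + v²x²) − D)/v².
√(D² + v²x²) = √(0.305² + 0.165² × 45.1²) = 7.448; v² = 0.027225.
t = (7.448 − 0.305)/0.027225 = 262 days (vs. the pure-advection estimate x/v = 273 d).

262 days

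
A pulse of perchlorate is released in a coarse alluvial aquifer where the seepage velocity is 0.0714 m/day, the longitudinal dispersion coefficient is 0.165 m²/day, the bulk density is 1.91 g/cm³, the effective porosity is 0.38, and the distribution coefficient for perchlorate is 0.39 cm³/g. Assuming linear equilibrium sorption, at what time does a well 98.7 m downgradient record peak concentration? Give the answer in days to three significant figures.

Retardation factor R = 1 + ρ_b·K_d/n = 1 + 1.91 × 0.39/0.38 = 2.960.
Sorption retards both mechanisms: v_R = v/R = 0.02412 m/day, D_R = D/R = 0.05574 m²/day.
Peak time from v_R²t² + 2D_R t − x² = 0: t = (√(D_R² + v_R²x²) − D_R)/v_R².
√(D_R² + v_R²x²) = √(0.05574² + 0.02412² × 98.7²) = 2.381; v_R² = 0.0005818.
t = (2.381 − 0.05574)/0.0005818 = 4000 days.

4000 days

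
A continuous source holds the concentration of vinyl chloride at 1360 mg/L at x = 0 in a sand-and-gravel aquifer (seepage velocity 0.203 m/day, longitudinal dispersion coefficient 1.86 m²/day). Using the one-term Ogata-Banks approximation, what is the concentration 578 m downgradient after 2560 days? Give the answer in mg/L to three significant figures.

For a continuous step input, C/C₀ ≈ ½·erfc((x−vt)/(2√(Dt))).
vt = 0.203 × 2560 = 519.68 m and 2√(Dt) = 2√(1.86 × 2560) = 138.0 m.
Argument (x−vt)/(2√(Dt)) = (578 − 519.68)/138.0 = 0.4226; ½·erfc(0.4226) = 0.2750.
C = 1360 × 0.2750 = 374 mg/L.

374 mg/L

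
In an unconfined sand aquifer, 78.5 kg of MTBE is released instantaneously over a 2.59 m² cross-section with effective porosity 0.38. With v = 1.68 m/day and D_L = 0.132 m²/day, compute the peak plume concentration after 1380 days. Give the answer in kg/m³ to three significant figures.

1.67 kg/m³

The peak of an instantaneous 1D plume sits at x = vt; there the Gaussian factor is 1 and C_max = M/(n_e·A·√(4πDt)), where n_e·A is the pore area the mass is dissolved in.
√(4πDt) = √(4π × 0.132 × 1380) = 47.84 m, so C_max = 78.5/(0.38 × 2.59 × 47.84) = 1.67 kg/m³.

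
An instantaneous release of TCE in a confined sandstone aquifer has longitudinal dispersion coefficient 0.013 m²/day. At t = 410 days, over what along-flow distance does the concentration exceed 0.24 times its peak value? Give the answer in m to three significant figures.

11.0 m

The plume is Gaussian with σ = √(2Dt) = √(2 × 0.013 × 410) = 3.265 m.
C/C_peak = exp(−Δx²/(2σ²)) = 0.24 ⇒ Δx = σ·√(−2 ln 0.24) = 3.265 × 1.689 = 5.515 m.
Width = 2Δx = 11.0 m.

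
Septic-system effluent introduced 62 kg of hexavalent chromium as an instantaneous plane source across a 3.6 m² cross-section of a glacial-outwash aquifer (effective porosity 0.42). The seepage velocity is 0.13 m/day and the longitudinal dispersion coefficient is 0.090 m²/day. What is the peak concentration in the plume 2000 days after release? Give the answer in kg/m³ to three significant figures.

0.862 kg/m³

The peak of an instantaneous 1D plume sits at x = vt; there the Gaussian factor is 1 and C_max = M/(n_e·A·√(4πDt)), where n_e·A is the pore area the mass is dissolved in.
√(4πDt) = √(4π × 0.090 × 2000) = 47.56 m, so C_max = 62/(0.42 × 3.6 × 47.56) = 0.862 kg/m³.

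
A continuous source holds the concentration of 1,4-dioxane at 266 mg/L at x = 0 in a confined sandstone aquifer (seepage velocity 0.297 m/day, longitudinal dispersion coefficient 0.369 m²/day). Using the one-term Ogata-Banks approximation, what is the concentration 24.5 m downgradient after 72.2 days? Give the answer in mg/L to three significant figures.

For a continuous step input, C/C₀ ≈ ½·erfc((x−vt)/(2√(Dt))).
vt = 0.297 × 72.2 = 21.4434 m and 2√(Dt) = 2√(0.369 × 72.2) = 10.32 m.
Argument (x−vt)/(2√(Dt)) = (24.5 − 21.4434)/10.32 = 0.2962; ½·erfc(0.2962) = 0.3376.
C = 266 × 0.3376 = 89.8 mg/L.

89.8 mg/L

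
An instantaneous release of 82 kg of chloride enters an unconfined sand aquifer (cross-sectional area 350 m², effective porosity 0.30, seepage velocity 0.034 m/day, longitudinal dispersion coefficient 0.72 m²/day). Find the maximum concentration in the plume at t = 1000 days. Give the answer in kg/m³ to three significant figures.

0.00821 kg/m³

The peak of an instantaneous 1D plume sits at x = vt; there the Gaussian factor is 1 and C_max = M/(n_e·A·√(4πDt)), where n_e·A is the pore area the mass is dissolved in.
√(4πDt) = √(4π × 0.72 × 1000) = 95.12 m, so C_max = 82/(0.30 × 350 × 95.12) = 0.00821 kg/m³.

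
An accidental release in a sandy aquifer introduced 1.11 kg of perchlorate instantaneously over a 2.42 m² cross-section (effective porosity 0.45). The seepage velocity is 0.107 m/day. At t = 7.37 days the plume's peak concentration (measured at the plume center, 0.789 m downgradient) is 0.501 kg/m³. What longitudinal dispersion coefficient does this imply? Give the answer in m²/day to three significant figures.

At the plume center C_max = M/(n_e·A·√(4πDt)), so D = M²/(4πt·(n_e·A·C_max)²).
n_e·A·C_max = 0.45 × 2.42 × 0.501 = 0.5456 kg/m.
D = 1.11²/(4π × 7.37 × 0.5456²) = 0.0447 m²/day.

0.0447 m²/day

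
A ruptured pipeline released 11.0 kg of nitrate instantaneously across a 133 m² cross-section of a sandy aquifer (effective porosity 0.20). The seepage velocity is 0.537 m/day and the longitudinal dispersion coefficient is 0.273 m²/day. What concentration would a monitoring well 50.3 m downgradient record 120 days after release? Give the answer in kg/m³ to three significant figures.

0.00443 kg/m³

For an instantaneous plane source, C(x,t) = M/(n_e·A·√(4πDt)) · exp(−(x−vt)²/(4Dt)), with n_e·A the pore (flow) area.
Plume center vt = 0.537 × 120 = 64.44 m, so the well at 50.3 m is 14.14 m upgradient of the peak.
√(4πDt) = 20.29 m, giving peak height M/(n_e·A·√(4πDt)) = 11.0/(0.20 × 133 × 20.29) = 0.02038 kg/m³.
(x−vt)²/(4Dt) = (-14.14)²/(4 × 0.273 × 120) = 1.526; exp(−1.526) = 0.2174.
C = 0.02038 × 0.2174 = 0.00443 kg/m³.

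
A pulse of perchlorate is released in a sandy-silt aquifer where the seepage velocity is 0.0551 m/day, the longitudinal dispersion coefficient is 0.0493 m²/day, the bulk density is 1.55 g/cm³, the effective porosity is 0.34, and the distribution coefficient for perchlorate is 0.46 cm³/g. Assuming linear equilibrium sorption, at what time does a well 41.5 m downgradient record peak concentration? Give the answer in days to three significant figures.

Retardation factor R = 1 + ρ_b·K_d/n = 1 + 1.55 × 0.46/0.34 = 3.097.
Sorption retards both mechanisms: v_R = v/R = 0.01779 m/day, D_R = D/R = 0.01592 m²/day.
Peak time from v_R²t² + 2D_R t − x² = 0: t = (√(D_R² + v_R²x²) − D_R)/v_R².
√(D_R² + v_R²x²) = √(0.01592² + 0.01779² × 41.5²) = 0.7385; v_R² = 0.0003165.
t = (0.7385 − 0.01592)/0.0003165 = 2280 days.

2280 days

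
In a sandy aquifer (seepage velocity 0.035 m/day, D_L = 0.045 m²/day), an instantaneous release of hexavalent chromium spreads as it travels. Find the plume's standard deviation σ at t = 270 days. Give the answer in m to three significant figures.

4.93 m

Dispersive spreading gives a Gaussian with σ² = 2Dt; advection only shifts the center.
σ = √(2 × 0.045 × 270) = 4.93 m.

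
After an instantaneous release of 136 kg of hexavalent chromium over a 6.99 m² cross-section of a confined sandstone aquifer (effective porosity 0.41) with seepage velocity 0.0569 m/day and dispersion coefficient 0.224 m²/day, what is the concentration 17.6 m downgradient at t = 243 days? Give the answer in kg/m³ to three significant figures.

1.70 kg/m³

For an instantaneous plane source, C(x,t) = M/(n_e·A·√(4πDt)) · exp(−(x−vt)²/(4Dt)), with n_e·A the pore (flow) area.
Plume center vt = 0.0569 × 243 = 13.8267 m, so the well at 17.6 m is 3.7733 m downgradient of the peak.
√(4πDt) = 26.15 m, giving peak height M/(n_e·A·√(4πDt)) = 136/(0.41 × 6.99 × 26.15) = 1.815 kg/m³.
(x−vt)²/(4Dt) = (3.7733)²/(4 × 0.224 × 243) = 0.06539; exp(−0.06539) = 0.9367.
C = 1.815 × 0.9367 = 1.70 kg/m³.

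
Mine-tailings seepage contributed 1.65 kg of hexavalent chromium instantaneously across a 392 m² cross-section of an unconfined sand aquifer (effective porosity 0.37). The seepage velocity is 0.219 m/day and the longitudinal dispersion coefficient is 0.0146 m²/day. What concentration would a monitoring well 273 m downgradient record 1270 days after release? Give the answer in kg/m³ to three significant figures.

For an instantaneous plane source, C(x,t) = M/(n_e·A·√(4πDt)) · exp(−(x−vt)²/(4Dt)), with n_e·A the pore (flow) area.
Plume center vt = 0.219 × 1270 = 278.13 m, so the well at 273 m is 5.13 m upgradient of the peak.
√(4πDt) = 15.26 m, giving peak height M/(n_e·A·√(4πDt)) = 1.65/(0.37 × 392 × 15.26) = 0.0007455 kg/m³.
(x−vt)²/(4Dt) = (-5.13)²/(4 × 0.0146 × 1270) = 0.3548; exp(−0.3548) = 0.7013.
C = 0.0007455 × 0.7013 = 0.000523 kg/m³.

0.000523 kg/m³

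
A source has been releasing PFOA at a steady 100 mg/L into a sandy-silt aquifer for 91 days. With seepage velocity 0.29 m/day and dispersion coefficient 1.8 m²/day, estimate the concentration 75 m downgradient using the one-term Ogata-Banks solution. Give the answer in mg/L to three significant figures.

For a continuous step input, C/C₀ ≈ ½·erfc((x−vt)/(2√(Dt))).
vt = 0.29 × 91 = 26.39 m and 2√(Dt) = 2√(1.8 × 91) = 25.60 m.
Argument (x−vt)/(2√(Dt)) = (75 − 26.39)/25.60 = 1.899; ½·erfc(1.899) = 0.003620.
C = 100 × 0.003620 = 0.362 mg/L.

0.362 mg/L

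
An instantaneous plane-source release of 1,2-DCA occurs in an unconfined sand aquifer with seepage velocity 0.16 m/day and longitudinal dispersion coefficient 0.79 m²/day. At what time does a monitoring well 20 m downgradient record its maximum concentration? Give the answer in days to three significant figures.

97.9 days

For the 1D instantaneous-source solution, setting ∂C/∂t = 0 at fixed x gives v²t² + 2Dt − x² = 0, so t = (√(D² + v²x²) − D)/v².
√(D² + v²x²) = √(0.79² + 0.16² × 20²) = 3.296; v² = 0.0256.
t = (3.296 − 0.79)/0.0256 = 97.9 days (vs. the pure-advection estimate x/v = 125 d).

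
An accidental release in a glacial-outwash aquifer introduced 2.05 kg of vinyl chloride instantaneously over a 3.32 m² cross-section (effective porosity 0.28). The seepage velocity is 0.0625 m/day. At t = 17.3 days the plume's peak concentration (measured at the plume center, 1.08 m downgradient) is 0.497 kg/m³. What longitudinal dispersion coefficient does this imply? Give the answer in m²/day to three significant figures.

At the plume center C_max = M/(n_e·A·√(4πDt)), so D = M²/(4πt·(n_e·A·C_max)²).
n_e·A·C_max = 0.28 × 3.32 × 0.497 = 0.4620 kg/m.
D = 2.05²/(4π × 17.3 × 0.4620²) = 0.0906 m²/day.

0.0906 m²/day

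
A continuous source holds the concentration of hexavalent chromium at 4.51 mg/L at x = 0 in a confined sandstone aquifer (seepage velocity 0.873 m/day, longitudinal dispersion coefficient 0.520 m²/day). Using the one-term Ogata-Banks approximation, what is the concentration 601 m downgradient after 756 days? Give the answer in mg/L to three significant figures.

4.43 mg/L

For a continuous step input, C/C₀ ≈ ½·erfc((x−vt)/(2√(Dt))).
vt = 0.873 × 756 = 659.988 m and 2√(Dt) = 2√(0.520 × 756) = 39.65 m.
Argument (x−vt)/(2√(Dt)) = (601 − 659.988)/39.65 = -1.488; ½·erfc(-1.488) = 0.9823.
C = 4.51 × 0.9823 = 4.43 mg/L.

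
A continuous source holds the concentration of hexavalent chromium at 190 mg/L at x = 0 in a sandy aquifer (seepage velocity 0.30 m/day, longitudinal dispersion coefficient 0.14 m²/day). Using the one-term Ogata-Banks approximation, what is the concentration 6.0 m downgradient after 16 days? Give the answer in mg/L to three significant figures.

For a continuous step input, C/C₀ ≈ ½·erfc((x−vt)/(2√(Dt))).
vt = 0.30 × 16 = 4.8 m and 2√(Dt) = 2√(0.14 × 16) = 2.993 m.
Argument (x−vt)/(2√(Dt)) = (6.0 − 4.8)/2.993 = 0.4009; ½·erfc(0.4009) = 0.2854.
C = 190 × 0.2854 = 54.2 mg/L.

54.2 mg/L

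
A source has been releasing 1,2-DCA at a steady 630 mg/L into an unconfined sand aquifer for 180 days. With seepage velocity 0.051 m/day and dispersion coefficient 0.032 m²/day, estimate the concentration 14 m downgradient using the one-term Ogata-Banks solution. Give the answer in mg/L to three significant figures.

For a continuous step input, C/C₀ ≈ ½·erfc((x−vt)/(2√(Dt))).
vt = 0.051 × 180 = 9.18 m and 2√(Dt) = 2√(0.032 × 180) = 4.800 m.
Argument (x−vt)/(2√(Dt)) = (14 − 9.18)/4.800 = 1.004; ½·erfc(1.004) = 0.07782.
C = 630 × 0.07782 = 49.0 mg/L.

49.0 mg/L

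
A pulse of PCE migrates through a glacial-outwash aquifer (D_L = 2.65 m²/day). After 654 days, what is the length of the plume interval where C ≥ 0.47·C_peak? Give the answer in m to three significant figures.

145 m

The plume is Gaussian with σ = √(2Dt) = √(2 × 2.65 × 654) = 58.87 m.
C/C_peak = exp(−Δx²/(2σ²)) = 0.47 ⇒ Δx = σ·√(−2 ln 0.47) = 58.87 × 1.229 = 72.35 m.
Width = 2Δx = 145 m.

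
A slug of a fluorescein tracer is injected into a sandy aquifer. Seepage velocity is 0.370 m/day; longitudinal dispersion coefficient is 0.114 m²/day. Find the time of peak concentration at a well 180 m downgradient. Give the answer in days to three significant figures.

486 days

For the 1D instantaneous-source solution, setting ∂C/∂t = 0 at fixed x gives v²t² + 2Dt − x² = 0, so t = (√(D² + v²x²) − D)/v².
√(D² + v²x²) = √(0.114² + 0.370² × 180²) = 66.60; v² = 0.1369.
t = (66.60 − 0.114)/0.1369 = 486 days (vs. the pure-advection estimate x/v = 486 d).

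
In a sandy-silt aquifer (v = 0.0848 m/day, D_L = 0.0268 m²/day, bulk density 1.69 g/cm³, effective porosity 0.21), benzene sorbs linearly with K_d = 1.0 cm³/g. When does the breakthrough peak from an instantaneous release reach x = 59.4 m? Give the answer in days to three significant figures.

6300 days

Retardation factor R = 1 + ρ_b·K_d/n = 1 + 1.69 × 1.0/0.21 = 9.048.
Sorption retards both mechanisms: v_R = v/R = 0.009372 m/day, D_R = D/R = 0.002962 m²/day.
Peak time from v_R²t² + 2D_R t − x² = 0: t = (√(D_R² + v_R²x²) − D_R)/v_R².
√(D_R² + v_R²x²) = √(0.002962² + 0.009372² × 59.4²) = 0.5567; v_R² = 8.783e-05.
t = (0.5567 − 0.002962)/8.783e-05 = 6300 days.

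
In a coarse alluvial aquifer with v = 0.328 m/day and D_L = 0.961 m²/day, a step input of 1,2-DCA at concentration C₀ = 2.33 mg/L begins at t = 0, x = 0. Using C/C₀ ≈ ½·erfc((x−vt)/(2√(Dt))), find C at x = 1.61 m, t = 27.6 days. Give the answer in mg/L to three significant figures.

For a continuous step input, C/C₀ ≈ ½·erfc((x−vt)/(2√(Dt))).
vt = 0.328 × 27.6 = 9.0528 m and 2√(Dt) = 2√(0.961 × 27.6) = 10.30 m.
Argument (x−vt)/(2√(Dt)) = (1.61 − 9.0528)/10.30 = -0.7226; ½·erfc(-0.7226) = 0.8466.
C = 2.33 × 0.8466 = 1.97 mg/L.

1.97 mg/L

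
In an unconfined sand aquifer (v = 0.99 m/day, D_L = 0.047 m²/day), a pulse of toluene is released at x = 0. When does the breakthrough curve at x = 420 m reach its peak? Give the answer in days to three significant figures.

424 days

For the 1D instantaneous-source solution, setting ∂C/∂t = 0 at fixed x gives v²t² + 2Dt − x² = 0, so t = (√(D² + v²x²) − D)/v².
√(D² + v²x²) = √(0.047² + 0.99² × 420²) = 415.8; v² = 0.9801.
t = (415.8 − 0.047)/0.9801 = 424 days (vs. the pure-advection estimate x/v = 424 d).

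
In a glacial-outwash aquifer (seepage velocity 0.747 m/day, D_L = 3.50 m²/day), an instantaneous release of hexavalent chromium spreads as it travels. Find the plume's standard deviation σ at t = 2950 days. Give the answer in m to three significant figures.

144 m

Dispersive spreading gives a Gaussian with σ² = 2Dt; advection only shifts the center.
σ = √(2 × 3.50 × 2950) = 144 m.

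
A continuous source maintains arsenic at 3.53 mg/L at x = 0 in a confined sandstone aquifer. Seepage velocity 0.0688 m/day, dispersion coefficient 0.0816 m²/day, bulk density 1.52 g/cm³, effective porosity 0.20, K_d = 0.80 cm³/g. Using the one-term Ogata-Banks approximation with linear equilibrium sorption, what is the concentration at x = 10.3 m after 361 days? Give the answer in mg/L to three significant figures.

Retardation factor R = 1 + ρ_b·K_d/n = 1 + 1.52 × 0.80/0.20 = 7.080.
Sorption retards both mechanisms: v_R = v/R = 0.009718 m/day, D_R = D/R = 0.01153 m²/day.
v_R·t = 0.009718 × 361 = 3.508198 m; 2√(D_R t) = 4.080 m; argument = (10.3 − 3.508198)/4.080 = 1.665.
C = C₀ × ½·erfc(1.665) = 3.53 × 0.009270 = 0.0327 mg/L.

0.0327 mg/L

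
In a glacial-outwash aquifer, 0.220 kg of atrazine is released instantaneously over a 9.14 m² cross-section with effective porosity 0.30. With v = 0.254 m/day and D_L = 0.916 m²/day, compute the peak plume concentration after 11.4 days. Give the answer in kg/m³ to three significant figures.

The peak of an instantaneous 1D plume sits at x = vt; there the Gaussian factor is 1 and C_max = M/(n_e·A·√(4πDt)), where n_e·A is the pore area the mass is dissolved in.
√(4πDt) = √(4π × 0.916 × 11.4) = 11.46 m, so C_max = 0.220/(0.30 × 9.14 × 11.46) = 0.00700 kg/m³.

0.00700 kg/m³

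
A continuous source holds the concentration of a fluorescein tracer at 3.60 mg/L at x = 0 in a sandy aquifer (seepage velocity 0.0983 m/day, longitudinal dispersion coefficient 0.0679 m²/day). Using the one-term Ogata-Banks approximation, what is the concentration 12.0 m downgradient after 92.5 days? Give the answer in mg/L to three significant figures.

0.742 mg/L

For a continuous step input, C/C₀ ≈ ½·erfc((x−vt)/(2√(Dt))).
vt = 0.0983 × 92.5 = 9.09275 m and 2√(Dt) = 2√(0.0679 × 92.5) = 5.012 m.
Argument (x−vt)/(2√(Dt)) = (12.0 − 9.09275)/5.012 = 0.5801; ½·erfc(0.5801) = 0.2060.
C = 3.60 × 0.2060 = 0.742 mg/L.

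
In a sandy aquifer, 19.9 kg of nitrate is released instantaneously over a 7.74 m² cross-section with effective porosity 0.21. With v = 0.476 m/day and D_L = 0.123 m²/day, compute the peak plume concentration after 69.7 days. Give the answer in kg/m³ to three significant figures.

The peak of an instantaneous 1D plume sits at x = vt; there the Gaussian factor is 1 and C_max = M/(n_e·A·√(4πDt)), where n_e·A is the pore area the mass is dissolved in.
√(4πDt) = √(4π × 0.123 × 69.7) = 10.38 m, so C_max = 19.9/(0.21 × 7.74 × 10.38) = 1.18 kg/m³.

1.18 kg/m³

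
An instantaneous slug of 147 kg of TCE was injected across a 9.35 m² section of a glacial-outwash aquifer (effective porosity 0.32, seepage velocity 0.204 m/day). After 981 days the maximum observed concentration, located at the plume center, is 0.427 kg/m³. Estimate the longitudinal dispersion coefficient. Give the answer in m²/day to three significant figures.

1.07 m²/day

At the plume center C_max = M/(n_e·A·√(4πDt)), so D = M²/(4πt·(n_e·A·C_max)²).
n_e·A·C_max = 0.32 × 9.35 × 0.427 = 1.278 kg/m.
D = 147²/(4π × 981 × 1.278²) = 1.07 m²/day.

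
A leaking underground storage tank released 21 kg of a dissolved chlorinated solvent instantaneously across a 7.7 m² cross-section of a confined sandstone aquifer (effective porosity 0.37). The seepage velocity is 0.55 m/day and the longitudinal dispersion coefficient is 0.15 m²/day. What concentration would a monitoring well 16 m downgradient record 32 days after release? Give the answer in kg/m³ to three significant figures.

0.831 kg/m³

For an instantaneous plane source, C(x,t) = M/(n_e·A·√(4πDt)) · exp(−(x−vt)²/(4Dt)), with n_e·A the pore (flow) area.
Plume center vt = 0.55 × 32 = 17.6 m, so the well at 16 m is 1.6 m upgradient of the peak.
√(4πDt) = 7.767 m, giving peak height M/(n_e·A·√(4πDt)) = 21/(0.37 × 7.7 × 7.767) = 0.9490 kg/m³.
(x−vt)²/(4Dt) = (-1.6)²/(4 × 0.15 × 32) = 0.1333; exp(−0.1333) = 0.8752.
C = 0.9490 × 0.8752 = 0.831 kg/m³.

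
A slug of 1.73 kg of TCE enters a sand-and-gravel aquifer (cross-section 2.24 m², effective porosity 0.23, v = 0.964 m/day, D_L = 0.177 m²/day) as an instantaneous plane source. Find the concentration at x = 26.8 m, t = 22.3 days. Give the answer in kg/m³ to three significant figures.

0.0803 kg/m³

For an instantaneous plane source, C(x,t) = M/(n_e·A·√(4πDt)) · exp(−(x−vt)²/(4Dt)), with n_e·A the pore (flow) area.
Plume center vt = 0.964 × 22.3 = 21.4972 m, so the well at 26.8 m is 5.3028 m downgradient of the peak.
√(4πDt) = 7.043 m, giving peak height M/(n_e·A·√(4πDt)) = 1.73/(0.23 × 2.24 × 7.043) = 0.4768 kg/m³.
(x−vt)²/(4Dt) = (5.3028)²/(4 × 0.177 × 22.3) = 1.781; exp(−1.781) = 0.1685.
C = 0.4768 × 0.1685 = 0.0803 kg/m³.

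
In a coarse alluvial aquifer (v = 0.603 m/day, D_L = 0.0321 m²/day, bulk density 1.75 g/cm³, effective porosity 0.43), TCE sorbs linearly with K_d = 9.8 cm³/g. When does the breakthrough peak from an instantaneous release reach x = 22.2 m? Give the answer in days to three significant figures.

Retardation factor R = 1 + ρ_b·K_d/n = 1 + 1.75 × 9.8/0.43 = 40.88.
Sorption retards both mechanisms: v_R = v/R = 0.01475 m/day, D_R = D/R = 0.0007852 m²/day.
Peak time from v_R²t² + 2D_R t − x² = 0: t = (√(D_R² + v_R²x²) − D_R)/v_R².
√(D_R² + v_R²x²) = √(0.0007852² + 0.01475² × 22.2²) = 0.3275; v_R² = 0.0002176.
t = (0.3275 − 0.0007852)/0.0002176 = 1500 days.

1500 days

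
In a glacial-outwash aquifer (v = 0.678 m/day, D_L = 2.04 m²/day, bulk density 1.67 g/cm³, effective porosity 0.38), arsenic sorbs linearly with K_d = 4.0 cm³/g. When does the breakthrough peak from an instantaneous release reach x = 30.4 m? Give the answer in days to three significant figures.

Retardation factor R = 1 + ρ_b·K_d/n = 1 + 1.67 × 4.0/0.38 = 18.58.
Sorption retards both mechanisms: v_R = v/R = 0.03649 m/day, D_R = D/R = 0.1098 m²/day.
Peak time from v_R²t² + 2D_R t − x² = 0: t = (√(D_R² + v_R²x²) − D_R)/v_R².
√(D_R² + v_R²x²) = √(0.1098² + 0.03649² × 30.4²) = 1.115; v_R² = 0.001332.
t = (1.115 − 0.1098)/0.001332 = 755 days.

755 days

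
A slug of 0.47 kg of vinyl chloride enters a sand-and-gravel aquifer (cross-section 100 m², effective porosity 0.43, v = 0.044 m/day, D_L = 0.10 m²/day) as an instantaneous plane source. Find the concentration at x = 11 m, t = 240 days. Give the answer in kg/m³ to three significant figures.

For an instantaneous plane source, C(x,t) = M/(n_e·A·√(4πDt)) · exp(−(x−vt)²/(4Dt)), with n_e·A the pore (flow) area.
Plume center vt = 0.044 × 240 = 10.56 m, so the well at 11 m is 0.44 m downgradient of the peak.
√(4πDt) = 17.37 m, giving peak height M/(n_e·A·√(4πDt)) = 0.47/(0.43 × 100 × 17.37) = 0.0006293 kg/m³.
(x−vt)²/(4Dt) = (0.44)²/(4 × 0.10 × 240) = 0.002017; exp(−0.002017) = 0.9980.
C = 0.0006293 × 0.9980 = 0.000628 kg/m³.

0.000628 kg/m³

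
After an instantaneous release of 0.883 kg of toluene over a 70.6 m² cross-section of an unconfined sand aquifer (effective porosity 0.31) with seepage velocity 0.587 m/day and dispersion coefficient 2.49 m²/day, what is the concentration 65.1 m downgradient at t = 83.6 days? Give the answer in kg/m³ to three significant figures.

For an instantaneous plane source, C(x,t) = M/(n_e·A·√(4πDt)) · exp(−(x−vt)²/(4Dt)), with n_e·A the pore (flow) area.
Plume center vt = 0.587 × 83.6 = 49.0732 m, so the well at 65.1 m is 16.0268 m downgradient of the peak.
√(4πDt) = 51.15 m, giving peak height M/(n_e·A·√(4πDt)) = 0.883/(0.31 × 70.6 × 51.15) = 0.0007888 kg/m³.
(x−vt)²/(4Dt) = (16.0268)²/(4 × 2.49 × 83.6) = 0.3085; exp(−0.3085) = 0.7345.
C = 0.0007888 × 0.7345 = 0.000579 kg/m³.

0.000579 kg/m³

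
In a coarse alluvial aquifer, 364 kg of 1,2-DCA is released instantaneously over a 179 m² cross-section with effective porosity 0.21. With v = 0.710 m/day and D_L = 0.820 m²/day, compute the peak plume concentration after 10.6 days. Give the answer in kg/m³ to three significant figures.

0.927 kg/m³

The peak of an instantaneous 1D plume sits at x = vt; there the Gaussian factor is 1 and C_max = M/(n_e·A·√(4πDt)), where n_e·A is the pore area the mass is dissolved in.
√(4πDt) = √(4π × 0.820 × 10.6) = 10.45 m, so C_max = 364/(0.21 × 179 × 10.45) = 0.927 kg/m³.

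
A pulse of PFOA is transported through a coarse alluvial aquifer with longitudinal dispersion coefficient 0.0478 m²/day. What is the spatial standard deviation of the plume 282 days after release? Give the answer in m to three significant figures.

5.19 m

Dispersive spreading gives a Gaussian with σ² = 2Dt; advection only shifts the center.
σ = √(2 × 0.0478 × 282) = 5.19 m.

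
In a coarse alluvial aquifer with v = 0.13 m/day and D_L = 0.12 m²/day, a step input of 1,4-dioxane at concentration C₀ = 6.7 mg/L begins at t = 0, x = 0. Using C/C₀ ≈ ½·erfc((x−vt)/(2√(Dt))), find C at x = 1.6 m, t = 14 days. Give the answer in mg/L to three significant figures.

For a continuous step input, C/C₀ ≈ ½·erfc((x−vt)/(2√(Dt))).
vt = 0.13 × 14 = 1.82 m and 2√(Dt) = 2√(0.12 × 14) = 2.592 m.
Argument (x−vt)/(2√(Dt)) = (1.6 − 1.82)/2.592 = -0.08488; ½·erfc(-0.08488) = 0.5478.
C = 6.7 × 0.5478 = 3.67 mg/L.

3.67 mg/L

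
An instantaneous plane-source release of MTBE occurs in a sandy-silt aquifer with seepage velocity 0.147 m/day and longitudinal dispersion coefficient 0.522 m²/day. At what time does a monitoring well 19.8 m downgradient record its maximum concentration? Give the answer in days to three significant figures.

113 days

For the 1D instantaneous-source solution, setting ∂C/∂t = 0 at fixed x gives v²t² + 2Dt − x² = 0, so t = (√(D² + v²x²) − D)/v².
√(D² + v²x²) = √(0.522² + 0.147² × 19.8²) = 2.957; v² = 0.021609.
t = (2.957 − 0.522)/0.021609 = 113 days (vs. the pure-advection estimate x/v = 135 d).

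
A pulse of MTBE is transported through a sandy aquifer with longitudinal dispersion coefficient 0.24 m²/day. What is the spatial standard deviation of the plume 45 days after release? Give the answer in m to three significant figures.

Dispersive spreading gives a Gaussian with σ² = 2Dt; advection only shifts the center.
σ = √(2 × 0.24 × 45) = 4.65 m.

4.65 m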